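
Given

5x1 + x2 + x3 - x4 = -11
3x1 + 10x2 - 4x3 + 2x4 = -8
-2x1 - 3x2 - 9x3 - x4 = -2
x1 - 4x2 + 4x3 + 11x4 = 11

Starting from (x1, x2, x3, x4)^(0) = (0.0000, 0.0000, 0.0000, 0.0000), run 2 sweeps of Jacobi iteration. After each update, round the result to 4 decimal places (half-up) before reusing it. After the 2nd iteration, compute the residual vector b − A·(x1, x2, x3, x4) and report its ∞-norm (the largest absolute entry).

Iteration 1:
  x1 = (-11 - (1)·0.0000 - (1)·0.0000 - (-1)·0.0000) / (5) = -2.2000
  x2 = (-8 - (3)·0.0000 - (-4)·0.0000 - (2)·0.0000) / (10) = -0.8000
  x3 = (-2 - (-2)·0.0000 - (-3)·0.0000 - (-1)·0.0000) / (-9) = 0.2222
  x4 = (11 - (1)·0.0000 - (-4)·0.0000 - (4)·0.0000) / (11) = 1.0000
Iteration 2:
  x1 = (-11 - (1)·-0.8000 - (1)·0.2222 - (-1)·1.0000) / (5) = -1.8844
  x2 = (-8 - (3)·-2.2000 - (-4)·0.2222 - (2)·1.0000) / (10) = -0.2511
  x3 = (-2 - (-2)·-2.2000 - (-3)·-0.8000 - (-1)·1.0000) / (-9) = 0.8667
  x4 = (11 - (1)·-2.2000 - (-4)·-0.8000 - (4)·0.2222) / (11) = 0.8283
Residual b − A·x = (-1.3653, 1.9744, 2.1065, -0.6981); ∞-norm = 2.1065

2.1065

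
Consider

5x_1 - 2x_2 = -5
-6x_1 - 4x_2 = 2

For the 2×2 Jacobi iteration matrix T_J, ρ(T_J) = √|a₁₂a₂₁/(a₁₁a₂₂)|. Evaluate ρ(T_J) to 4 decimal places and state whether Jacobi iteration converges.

a₁₂a₂₁/(a₁₁a₂₂) = (-2)·(-6) / ((5)·(-4)) = -0.600000
ρ = √|-0.600000| = √0.600000 = 0.7746
ρ < 1, so Jacobi converges

0.7746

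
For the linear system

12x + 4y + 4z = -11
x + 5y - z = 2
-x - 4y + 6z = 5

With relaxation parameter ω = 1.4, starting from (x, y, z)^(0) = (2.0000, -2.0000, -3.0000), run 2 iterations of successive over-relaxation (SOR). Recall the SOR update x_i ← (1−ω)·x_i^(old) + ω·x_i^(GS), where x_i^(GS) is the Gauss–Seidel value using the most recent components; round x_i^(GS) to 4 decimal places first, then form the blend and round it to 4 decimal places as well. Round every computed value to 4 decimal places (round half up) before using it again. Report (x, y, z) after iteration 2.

Iteration 1:
  x: GS value = (-11 - (4)·-2.0000 - (4)·-3.0000) / (12) = 0.7500;  x ← (1−ω)·2.0000 + ω·0.7500 = 0.2500
  y: GS value = (2 - (1)·0.2500 - (-1)·-3.0000) / (5) = -0.2500;  y ← (1−ω)·-2.0000 + ω·-0.2500 = 0.4500
  z: GS value = (5 - (-1)·0.2500 - (-4)·0.4500) / (6) = 1.1750;  z ← (1−ω)·-3.0000 + ω·1.1750 = 2.8450
Iteration 2:
  x: GS value = (-11 - (4)·0.4500 - (4)·2.8450) / (12) = -2.0150;  x ← (1−ω)·0.2500 + ω·-2.0150 = -2.9210
  y: GS value = (2 - (1)·-2.9210 - (-1)·2.8450) / (5) = 1.5532;  y ← (1−ω)·0.4500 + ω·1.5532 = 1.9945
  z: GS value = (5 - (-1)·-2.9210 - (-4)·1.9945) / (6) = 1.6762;  z ← (1−ω)·2.8450 + ω·1.6762 = 1.2087

(-2.9210, 1.9945, 1.2087)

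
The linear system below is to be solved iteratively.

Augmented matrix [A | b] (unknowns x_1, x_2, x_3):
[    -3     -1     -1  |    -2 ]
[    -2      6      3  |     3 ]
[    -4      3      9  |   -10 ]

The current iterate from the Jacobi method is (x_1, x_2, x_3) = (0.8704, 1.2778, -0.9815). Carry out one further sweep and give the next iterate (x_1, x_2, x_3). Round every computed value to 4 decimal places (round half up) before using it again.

One sweep:
  x_1 = (-2 - (-1)·1.2778 - (-1)·-0.9815) / (-3) = 0.5679
  x_2 = (3 - (-2)·0.8704 - (3)·-0.9815) / (6) = 1.2809
  x_3 = (-10 - (-4)·0.8704 - (3)·1.2778) / (9) = -1.1502

(0.5679, 1.2809, -1.1502)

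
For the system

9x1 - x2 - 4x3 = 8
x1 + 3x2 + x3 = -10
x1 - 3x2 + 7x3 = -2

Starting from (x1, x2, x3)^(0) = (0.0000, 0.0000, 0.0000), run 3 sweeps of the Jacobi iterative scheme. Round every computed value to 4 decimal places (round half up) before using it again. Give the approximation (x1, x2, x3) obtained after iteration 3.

Iteration 1:
  x1 = (8 - (-1)·0.0000 - (-4)·0.0000) / (9) = 0.8889
  x2 = (-10 - (1)·0.0000 - (1)·0.0000) / (3) = -3.3333
  x3 = (-2 - (1)·0.0000 - (-3)·0.0000) / (7) = -0.2857
Iteration 2:
  x1 = (8 - (-1)·-3.3333 - (-4)·-0.2857) / (9) = 0.3915
  x2 = (-10 - (1)·0.8889 - (1)·-0.2857) / (3) = -3.5344
  x3 = (-2 - (1)·0.8889 - (-3)·-3.3333) / (7) = -1.8413
Iteration 3:
  x1 = (8 - (-1)·-3.5344 - (-4)·-1.8413) / (9) = -0.3222
  x2 = (-10 - (1)·0.3915 - (1)·-1.8413) / (3) = -2.8501
  x3 = (-2 - (1)·0.3915 - (-3)·-3.5344) / (7) = -1.8564

(-0.3222, -2.8501, -1.8564)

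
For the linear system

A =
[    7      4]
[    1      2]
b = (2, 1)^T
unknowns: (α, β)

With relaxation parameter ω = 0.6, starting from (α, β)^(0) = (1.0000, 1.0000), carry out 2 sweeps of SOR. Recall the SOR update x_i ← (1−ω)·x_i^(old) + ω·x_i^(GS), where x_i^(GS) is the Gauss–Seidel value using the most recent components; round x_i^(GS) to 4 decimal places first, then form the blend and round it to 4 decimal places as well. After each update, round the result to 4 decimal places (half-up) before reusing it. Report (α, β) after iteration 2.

Iteration 1:
  α: GS value = (2 - (4)·1.0000) / (7) = -0.2857;  α ← (1−ω)·1.0000 + ω·-0.2857 = 0.2286
  β: GS value = (1 - (1)·0.2286) / (2) = 0.3857;  β ← (1−ω)·1.0000 + ω·0.3857 = 0.6314
Iteration 2:
  α: GS value = (2 - (4)·0.6314) / (7) = -0.0751;  α ← (1−ω)·0.2286 + ω·-0.0751 = 0.0464
  β: GS value = (1 - (1)·0.0464) / (2) = 0.4768;  β ← (1−ω)·0.6314 + ω·0.4768 = 0.5386

(0.0464, 0.5386)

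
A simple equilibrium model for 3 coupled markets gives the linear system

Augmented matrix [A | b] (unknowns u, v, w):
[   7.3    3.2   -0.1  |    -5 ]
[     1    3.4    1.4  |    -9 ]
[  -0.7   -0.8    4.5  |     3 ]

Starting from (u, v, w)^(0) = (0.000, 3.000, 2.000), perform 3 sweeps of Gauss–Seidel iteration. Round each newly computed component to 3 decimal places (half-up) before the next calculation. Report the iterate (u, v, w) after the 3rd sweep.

Iteration 1:
  u = (-5 - (3.2)·3.000 - (-0.1)·2.000) / (7.3) = -1.973
  v = (-9 - (1)·-1.973 - (1.4)·2.000) / (3.4) = -2.890
  w = (3 - (-0.7)·-1.973 - (-0.8)·-2.890) / (4.5) = -0.154
Iteration 2:
  u = (-5 - (3.2)·-2.890 - (-0.1)·-0.154) / (7.3) = 0.580
  v = (-9 - (1)·0.580 - (1.4)·-0.154) / (3.4) = -2.754
  w = (3 - (-0.7)·0.580 - (-0.8)·-2.754) / (4.5) = 0.267
Iteration 3:
  u = (-5 - (3.2)·-2.754 - (-0.1)·0.267) / (7.3) = 0.526
  v = (-9 - (1)·0.526 - (1.4)·0.267) / (3.4) = -2.912
  w = (3 - (-0.7)·0.526 - (-0.8)·-2.912) / (4.5) = 0.231

(0.526, -2.912, 0.231)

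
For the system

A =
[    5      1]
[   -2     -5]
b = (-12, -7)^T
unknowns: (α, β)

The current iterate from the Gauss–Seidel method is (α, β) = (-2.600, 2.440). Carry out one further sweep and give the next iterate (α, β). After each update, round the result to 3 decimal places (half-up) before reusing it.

One sweep:
  α = (-12 - (1)·2.440) / (5) = -2.888
  β = (-7 - (-2)·-2.888) / (-5) = 2.555

(-2.888, 2.555)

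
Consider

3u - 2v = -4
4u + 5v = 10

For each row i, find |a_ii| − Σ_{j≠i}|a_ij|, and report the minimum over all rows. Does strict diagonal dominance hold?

1

row 1: |3| − (2) = 1
row 2: |5| − (4) = 1
minimum over rows = 1 → strictly diagonally dominant (convergence guaranteed)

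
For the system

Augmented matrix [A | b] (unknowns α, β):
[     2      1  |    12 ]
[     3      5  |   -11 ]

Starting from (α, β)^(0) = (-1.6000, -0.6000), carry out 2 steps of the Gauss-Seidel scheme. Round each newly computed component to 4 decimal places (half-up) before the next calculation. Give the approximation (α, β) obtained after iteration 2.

Iteration 1:
  α = (12 - (1)·-0.6000) / (2) = 6.3000
  β = (-11 - (3)·6.3000) / (5) = -5.9800
Iteration 2:
  α = (12 - (1)·-5.9800) / (2) = 8.9900
  β = (-11 - (3)·8.9900) / (5) = -7.5940

(8.9900, -7.5940)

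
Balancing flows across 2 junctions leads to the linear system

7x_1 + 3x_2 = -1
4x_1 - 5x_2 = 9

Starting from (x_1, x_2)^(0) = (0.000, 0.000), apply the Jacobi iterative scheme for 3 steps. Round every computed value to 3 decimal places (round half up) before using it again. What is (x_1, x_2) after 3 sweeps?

Iteration 1:
  x_1 = (-1 - (3)·0.000) / (7) = -0.143
  x_2 = (9 - (4)·0.000) / (-5) = -1.800
Iteration 2:
  x_1 = (-1 - (3)·-1.800) / (7) = 0.629
  x_2 = (9 - (4)·-0.143) / (-5) = -1.914
Iteration 3:
  x_1 = (-1 - (3)·-1.914) / (7) = 0.677
  x_2 = (9 - (4)·0.629) / (-5) = -1.297

(0.677, -1.297)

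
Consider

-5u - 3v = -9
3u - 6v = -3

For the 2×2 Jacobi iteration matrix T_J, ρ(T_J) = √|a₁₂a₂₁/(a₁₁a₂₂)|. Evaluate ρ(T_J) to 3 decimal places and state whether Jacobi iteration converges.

0.548

a₁₂a₂₁/(a₁₁a₂₂) = (-3)·(3) / ((-5)·(-6)) = -0.300000
ρ = √|-0.300000| = √0.300000 = 0.548
ρ < 1, so Jacobi converges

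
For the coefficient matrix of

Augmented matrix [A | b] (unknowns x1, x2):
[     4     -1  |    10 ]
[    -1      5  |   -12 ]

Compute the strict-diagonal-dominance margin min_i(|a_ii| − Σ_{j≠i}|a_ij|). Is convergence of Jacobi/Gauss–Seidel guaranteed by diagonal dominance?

row 1: |4| − (1) = 3
row 2: |5| − (1) = 4
minimum over rows = 3 → strictly diagonally dominant (convergence guaranteed)

3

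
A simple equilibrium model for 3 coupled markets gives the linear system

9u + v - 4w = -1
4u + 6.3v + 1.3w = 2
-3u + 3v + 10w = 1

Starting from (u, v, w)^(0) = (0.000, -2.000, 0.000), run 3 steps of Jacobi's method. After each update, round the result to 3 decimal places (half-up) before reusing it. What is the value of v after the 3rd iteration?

Iteration 1:
  u = (-1 - (1)·-2.000 - (-4)·0.000) / (9) = 0.111
  v = (2 - (4)·0.000 - (1.3)·0.000) / (6.3) = 0.317
  w = (1 - (-3)·0.000 - (3)·-2.000) / (10) = 0.700
Iteration 2:
  u = (-1 - (1)·0.317 - (-4)·0.700) / (9) = 0.165
  v = (2 - (4)·0.111 - (1.3)·0.700) / (6.3) = 0.103
  w = (1 - (-3)·0.111 - (3)·0.317) / (10) = 0.038
Iteration 3:
  u = (-1 - (1)·0.103 - (-4)·0.038) / (9) = -0.106
  v = (2 - (4)·0.165 - (1.3)·0.038) / (6.3) = 0.205
  w = (1 - (-3)·0.165 - (3)·0.103) / (10) = 0.119

0.205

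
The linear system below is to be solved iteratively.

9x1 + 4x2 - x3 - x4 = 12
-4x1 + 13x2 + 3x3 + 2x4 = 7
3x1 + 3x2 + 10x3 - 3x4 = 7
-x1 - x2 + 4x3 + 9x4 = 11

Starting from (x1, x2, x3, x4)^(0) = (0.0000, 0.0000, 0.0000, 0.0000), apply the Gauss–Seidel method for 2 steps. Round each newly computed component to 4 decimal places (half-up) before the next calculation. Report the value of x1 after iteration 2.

Iteration 1:
  x1 = (12 - (4)·0.0000 - (-1)·0.0000 - (-1)·0.0000) / (9) = 1.3333
  x2 = (7 - (-4)·1.3333 - (3)·0.0000 - (2)·0.0000) / (13) = 0.9487
  x3 = (7 - (3)·1.3333 - (3)·0.9487 - (-3)·0.0000) / (10) = 0.0154
  x4 = (11 - (-1)·1.3333 - (-1)·0.9487 - (4)·0.0154) / (9) = 1.4689
Iteration 2:
  x1 = (12 - (4)·0.9487 - (-1)·0.0154 - (-1)·1.4689) / (9) = 1.0766
  x2 = (7 - (-4)·1.0766 - (3)·0.0154 - (2)·1.4689) / (13) = 0.6402
  x3 = (7 - (3)·1.0766 - (3)·0.6402 - (-3)·1.4689) / (10) = 0.6256
  x4 = (11 - (-1)·1.0766 - (-1)·0.6402 - (4)·0.6256) / (9) = 1.1349

1.0766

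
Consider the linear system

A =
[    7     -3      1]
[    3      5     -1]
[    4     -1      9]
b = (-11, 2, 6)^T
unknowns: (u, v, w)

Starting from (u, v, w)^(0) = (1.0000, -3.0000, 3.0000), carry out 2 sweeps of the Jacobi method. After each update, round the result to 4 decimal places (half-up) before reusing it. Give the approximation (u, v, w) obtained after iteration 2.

(-1.3841, 2.3492, 2.1714)

Iteration 1:
  u = (-11 - (-3)·-3.0000 - (1)·3.0000) / (7) = -3.2857
  v = (2 - (3)·1.0000 - (-1)·3.0000) / (5) = 0.4000
  w = (6 - (4)·1.0000 - (-1)·-3.0000) / (9) = -0.1111
Iteration 2:
  u = (-11 - (-3)·0.4000 - (1)·-0.1111) / (7) = -1.3841
  v = (2 - (3)·-3.2857 - (-1)·-0.1111) / (5) = 2.3492
  w = (6 - (4)·-3.2857 - (-1)·0.4000) / (9) = 2.1714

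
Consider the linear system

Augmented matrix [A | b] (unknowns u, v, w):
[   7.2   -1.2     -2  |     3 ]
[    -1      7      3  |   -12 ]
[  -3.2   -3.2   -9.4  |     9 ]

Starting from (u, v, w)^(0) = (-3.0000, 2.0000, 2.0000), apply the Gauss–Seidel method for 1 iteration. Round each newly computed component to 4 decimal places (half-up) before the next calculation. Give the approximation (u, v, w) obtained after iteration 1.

(1.3056, -2.3849, -0.5900)

Iteration 1:
  u = (3 - (-1.2)·2.0000 - (-2)·2.0000) / (7.2) = 1.3056
  v = (-12 - (-1)·1.3056 - (3)·2.0000) / (7) = -2.3849
  w = (9 - (-3.2)·1.3056 - (-3.2)·-2.3849) / (-9.4) = -0.5900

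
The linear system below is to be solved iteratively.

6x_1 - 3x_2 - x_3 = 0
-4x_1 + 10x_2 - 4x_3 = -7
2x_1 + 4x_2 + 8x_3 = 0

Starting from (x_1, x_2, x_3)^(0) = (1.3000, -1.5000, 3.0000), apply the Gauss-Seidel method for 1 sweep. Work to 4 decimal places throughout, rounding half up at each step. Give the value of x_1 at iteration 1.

Iteration 1:
  x_1 = (0 - (-3)·-1.5000 - (-1)·3.0000) / (6) = -0.2500
  x_2 = (-7 - (-4)·-0.2500 - (-4)·3.0000) / (10) = 0.4000
  x_3 = (0 - (2)·-0.2500 - (4)·0.4000) / (8) = -0.1375

-0.2500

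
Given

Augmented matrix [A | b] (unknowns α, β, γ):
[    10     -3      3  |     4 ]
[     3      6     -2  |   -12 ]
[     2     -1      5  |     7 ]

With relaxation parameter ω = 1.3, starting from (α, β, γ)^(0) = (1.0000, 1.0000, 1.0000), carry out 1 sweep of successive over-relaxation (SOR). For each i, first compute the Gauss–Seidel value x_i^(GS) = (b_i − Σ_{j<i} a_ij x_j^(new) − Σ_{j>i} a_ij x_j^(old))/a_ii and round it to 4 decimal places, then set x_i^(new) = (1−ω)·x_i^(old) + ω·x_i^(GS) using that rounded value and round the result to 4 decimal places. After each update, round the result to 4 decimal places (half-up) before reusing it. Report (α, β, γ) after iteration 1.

Iteration 1:
  α: GS value = (4 - (-3)·1.0000 - (3)·1.0000) / (10) = 0.4000;  α ← (1−ω)·1.0000 + ω·0.4000 = 0.2200
  β: GS value = (-12 - (3)·0.2200 - (-2)·1.0000) / (6) = -1.7767;  β ← (1−ω)·1.0000 + ω·-1.7767 = -2.6097
  γ: GS value = (7 - (2)·0.2200 - (-1)·-2.6097) / (5) = 0.7901;  γ ← (1−ω)·1.0000 + ω·0.7901 = 0.7271

(0.2200, -2.6097, 0.7271)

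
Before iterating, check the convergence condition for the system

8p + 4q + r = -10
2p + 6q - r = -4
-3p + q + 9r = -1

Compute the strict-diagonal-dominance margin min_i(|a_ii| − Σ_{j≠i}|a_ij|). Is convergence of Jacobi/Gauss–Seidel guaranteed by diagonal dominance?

3

row 1: |8| − (4+1) = 3
row 2: |6| − (2+1) = 3
row 3: |9| − (3+1) = 5
minimum over rows = 3 → strictly diagonally dominant (convergence guaranteed)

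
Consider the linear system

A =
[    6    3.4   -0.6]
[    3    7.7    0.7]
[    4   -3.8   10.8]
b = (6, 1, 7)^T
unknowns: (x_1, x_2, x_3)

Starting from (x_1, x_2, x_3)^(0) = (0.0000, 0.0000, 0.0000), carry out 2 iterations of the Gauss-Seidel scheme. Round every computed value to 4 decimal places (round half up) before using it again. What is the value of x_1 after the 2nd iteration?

1.1658

Iteration 1:
  x_1 = (6 - (3.4)·0.0000 - (-0.6)·0.0000) / (6) = 1.0000
  x_2 = (1 - (3)·1.0000 - (0.7)·0.0000) / (7.7) = -0.2597
  x_3 = (7 - (4)·1.0000 - (-3.8)·-0.2597) / (10.8) = 0.1864
Iteration 2:
  x_1 = (6 - (3.4)·-0.2597 - (-0.6)·0.1864) / (6) = 1.1658
  x_2 = (1 - (3)·1.1658 - (0.7)·0.1864) / (7.7) = -0.3413
  x_3 = (7 - (4)·1.1658 - (-3.8)·-0.3413) / (10.8) = 0.0963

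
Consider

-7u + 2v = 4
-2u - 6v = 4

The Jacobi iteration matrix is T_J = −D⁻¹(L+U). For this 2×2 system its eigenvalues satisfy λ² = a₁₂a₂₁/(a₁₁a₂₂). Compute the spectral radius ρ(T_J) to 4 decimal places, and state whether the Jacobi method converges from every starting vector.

0.3086

a₁₂a₂₁/(a₁₁a₂₂) = (2)·(-2) / ((-7)·(-6)) = -0.095238
ρ = √|-0.095238| = √0.095238 = 0.3086
ρ < 1, so Jacobi converges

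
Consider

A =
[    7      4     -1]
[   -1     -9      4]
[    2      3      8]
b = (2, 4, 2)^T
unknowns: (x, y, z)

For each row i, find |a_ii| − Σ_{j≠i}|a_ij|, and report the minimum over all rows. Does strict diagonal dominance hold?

row 1: |7| − (4+1) = 2
row 2: |-9| − (1+4) = 4
row 3: |8| − (2+3) = 3
minimum over rows = 2 → strictly diagonally dominant (convergence guaranteed)

2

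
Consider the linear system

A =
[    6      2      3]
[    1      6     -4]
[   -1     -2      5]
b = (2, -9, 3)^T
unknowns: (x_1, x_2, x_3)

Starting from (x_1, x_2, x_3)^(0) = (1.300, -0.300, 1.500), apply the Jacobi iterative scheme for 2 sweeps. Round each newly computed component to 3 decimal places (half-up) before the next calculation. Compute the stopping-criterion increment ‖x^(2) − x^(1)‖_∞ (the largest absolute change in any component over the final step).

Iteration 1:
  x_1 = (2 - (2)·-0.300 - (3)·1.500) / (6) = -0.317
  x_2 = (-9 - (1)·1.300 - (-4)·1.500) / (6) = -0.717
  x_3 = (3 - (-1)·1.300 - (-2)·-0.300) / (5) = 0.740
Iteration 2:
  x_1 = (2 - (2)·-0.717 - (3)·0.740) / (6) = 0.202
  x_2 = (-9 - (1)·-0.317 - (-4)·0.740) / (6) = -0.954
  x_3 = (3 - (-1)·-0.317 - (-2)·-0.717) / (5) = 0.250
Change: (0.519, -0.237, -0.490) → max |·| = 0.519

0.519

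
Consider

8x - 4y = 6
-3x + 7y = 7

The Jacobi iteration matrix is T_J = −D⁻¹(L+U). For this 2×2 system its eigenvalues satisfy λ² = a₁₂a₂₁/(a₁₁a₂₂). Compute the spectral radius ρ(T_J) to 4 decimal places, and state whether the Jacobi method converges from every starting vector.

0.4629

a₁₂a₂₁/(a₁₁a₂₂) = (-4)·(-3) / ((8)·(7)) = 0.214286
ρ = √|0.214286| = √0.214286 = 0.4629
ρ < 1, so Jacobi converges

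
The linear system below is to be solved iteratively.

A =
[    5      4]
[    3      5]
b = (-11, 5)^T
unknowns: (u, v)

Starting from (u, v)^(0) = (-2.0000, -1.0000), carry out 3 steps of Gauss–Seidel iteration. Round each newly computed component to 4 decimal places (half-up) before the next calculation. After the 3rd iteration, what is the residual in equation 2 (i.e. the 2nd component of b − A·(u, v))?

-0.0002

Iteration 1:
  u = (-11 - (4)·-1.0000) / (5) = -1.4000
  v = (5 - (3)·-1.4000) / (5) = 1.8400
Iteration 2:
  u = (-11 - (4)·1.8400) / (5) = -3.6720
  v = (5 - (3)·-3.6720) / (5) = 3.2032
Iteration 3:
  u = (-11 - (4)·3.2032) / (5) = -4.7626
  v = (5 - (3)·-4.7626) / (5) = 3.8576
Residual b − A·x = (-2.6174, -0.0002)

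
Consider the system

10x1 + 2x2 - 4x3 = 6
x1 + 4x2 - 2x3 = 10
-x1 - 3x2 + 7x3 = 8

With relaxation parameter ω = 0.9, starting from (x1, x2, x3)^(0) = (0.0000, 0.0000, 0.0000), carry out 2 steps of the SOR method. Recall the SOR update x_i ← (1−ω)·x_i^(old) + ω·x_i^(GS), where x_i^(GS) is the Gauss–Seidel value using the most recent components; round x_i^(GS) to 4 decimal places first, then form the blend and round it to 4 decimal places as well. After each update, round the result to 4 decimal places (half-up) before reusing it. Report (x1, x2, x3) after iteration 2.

Iteration 1:
  x1: GS value = (6 - (2)·0.0000 - (-4)·0.0000) / (10) = 0.6000;  x1 ← (1−ω)·0.0000 + ω·0.6000 = 0.5400
  x2: GS value = (10 - (1)·0.5400 - (-2)·0.0000) / (4) = 2.3650;  x2 ← (1−ω)·0.0000 + ω·2.3650 = 2.1285
  x3: GS value = (8 - (-1)·0.5400 - (-3)·2.1285) / (7) = 2.1322;  x3 ← (1−ω)·0.0000 + ω·2.1322 = 1.9190
Iteration 2:
  x1: GS value = (6 - (2)·2.1285 - (-4)·1.9190) / (10) = 0.9419;  x1 ← (1−ω)·0.5400 + ω·0.9419 = 0.9017
  x2: GS value = (10 - (1)·0.9017 - (-2)·1.9190) / (4) = 3.2341;  x2 ← (1−ω)·2.1285 + ω·3.2341 = 3.1235
  x3: GS value = (8 - (-1)·0.9017 - (-3)·3.1235) / (7) = 2.6103;  x3 ← (1−ω)·1.9190 + ω·2.6103 = 2.5412

(0.9017, 3.1235, 2.5412)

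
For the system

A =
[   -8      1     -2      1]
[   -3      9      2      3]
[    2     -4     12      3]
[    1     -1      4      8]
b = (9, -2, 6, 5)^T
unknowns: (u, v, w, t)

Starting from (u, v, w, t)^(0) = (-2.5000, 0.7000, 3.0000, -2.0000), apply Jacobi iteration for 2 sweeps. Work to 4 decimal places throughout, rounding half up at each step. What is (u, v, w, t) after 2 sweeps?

(-1.7288, -1.1097, 0.6065, -0.0773)

Iteration 1:
  u = (9 - (1)·0.7000 - (-2)·3.0000 - (1)·-2.0000) / (-8) = -2.0375
  v = (-2 - (-3)·-2.5000 - (2)·3.0000 - (3)·-2.0000) / (9) = -1.0556
  w = (6 - (2)·-2.5000 - (-4)·0.7000 - (3)·-2.0000) / (12) = 1.6500
  t = (5 - (1)·-2.5000 - (-1)·0.7000 - (4)·3.0000) / (8) = -0.4750
Iteration 2:
  u = (9 - (1)·-1.0556 - (-2)·1.6500 - (1)·-0.4750) / (-8) = -1.7288
  v = (-2 - (-3)·-2.0375 - (2)·1.6500 - (3)·-0.4750) / (9) = -1.1097
  w = (6 - (2)·-2.0375 - (-4)·-1.0556 - (3)·-0.4750) / (12) = 0.6065
  t = (5 - (1)·-2.0375 - (-1)·-1.0556 - (4)·1.6500) / (8) = -0.0773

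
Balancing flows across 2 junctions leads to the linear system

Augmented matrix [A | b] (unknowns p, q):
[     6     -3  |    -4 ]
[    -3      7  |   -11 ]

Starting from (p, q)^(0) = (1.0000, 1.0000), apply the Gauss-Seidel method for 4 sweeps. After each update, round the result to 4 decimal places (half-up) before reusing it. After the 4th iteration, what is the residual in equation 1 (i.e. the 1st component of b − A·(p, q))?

-0.0778

Iteration 1:
  p = (-4 - (-3)·1.0000) / (6) = -0.1667
  q = (-11 - (-3)·-0.1667) / (7) = -1.6429
Iteration 2:
  p = (-4 - (-3)·-1.6429) / (6) = -1.4881
  q = (-11 - (-3)·-1.4881) / (7) = -2.2092
Iteration 3:
  p = (-4 - (-3)·-2.2092) / (6) = -1.7713
  q = (-11 - (-3)·-1.7713) / (7) = -2.3306
Iteration 4:
  p = (-4 - (-3)·-2.3306) / (6) = -1.8320
  q = (-11 - (-3)·-1.8320) / (7) = -2.3566
Residual b − A·x = (-0.0778, 0.0002)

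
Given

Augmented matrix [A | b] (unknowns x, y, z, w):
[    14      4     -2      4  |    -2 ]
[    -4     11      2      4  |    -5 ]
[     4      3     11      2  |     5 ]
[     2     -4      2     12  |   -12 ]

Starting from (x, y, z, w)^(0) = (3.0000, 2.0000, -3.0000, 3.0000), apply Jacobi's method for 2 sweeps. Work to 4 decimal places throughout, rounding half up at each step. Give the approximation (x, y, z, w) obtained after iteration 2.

(-0.3204, -0.7466, 1.2176, -0.3485)

Iteration 1:
  x = (-2 - (4)·2.0000 - (-2)·-3.0000 - (4)·3.0000) / (14) = -2.0000
  y = (-5 - (-4)·3.0000 - (2)·-3.0000 - (4)·3.0000) / (11) = 0.0909
  z = (5 - (4)·3.0000 - (3)·2.0000 - (2)·3.0000) / (11) = -1.7273
  w = (-12 - (2)·3.0000 - (-4)·2.0000 - (2)·-3.0000) / (12) = -0.3333
Iteration 2:
  x = (-2 - (4)·0.0909 - (-2)·-1.7273 - (4)·-0.3333) / (14) = -0.3204
  y = (-5 - (-4)·-2.0000 - (2)·-1.7273 - (4)·-0.3333) / (11) = -0.7466
  z = (5 - (4)·-2.0000 - (3)·0.0909 - (2)·-0.3333) / (11) = 1.2176
  w = (-12 - (2)·-2.0000 - (-4)·0.0909 - (2)·-1.7273) / (12) = -0.3485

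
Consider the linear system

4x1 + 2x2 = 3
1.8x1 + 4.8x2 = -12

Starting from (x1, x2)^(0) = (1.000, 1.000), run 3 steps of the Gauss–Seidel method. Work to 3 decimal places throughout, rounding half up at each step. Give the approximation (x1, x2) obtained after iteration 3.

(2.384, -3.394)

Iteration 1:
  x1 = (3 - (2)·1.000) / (4) = 0.250
  x2 = (-12 - (1.8)·0.250) / (4.8) = -2.594
Iteration 2:
  x1 = (3 - (2)·-2.594) / (4) = 2.047
  x2 = (-12 - (1.8)·2.047) / (4.8) = -3.268
Iteration 3:
  x1 = (3 - (2)·-3.268) / (4) = 2.384
  x2 = (-12 - (1.8)·2.384) / (4.8) = -3.394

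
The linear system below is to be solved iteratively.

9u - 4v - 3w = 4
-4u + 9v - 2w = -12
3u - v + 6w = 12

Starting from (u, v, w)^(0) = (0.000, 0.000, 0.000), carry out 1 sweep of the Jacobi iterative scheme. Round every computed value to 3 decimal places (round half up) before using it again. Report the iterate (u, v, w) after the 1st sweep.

(0.444, -1.333, 2.000)

Iteration 1:
  u = (4 - (-4)·0.000 - (-3)·0.000) / (9) = 0.444
  v = (-12 - (-4)·0.000 - (-2)·0.000) / (9) = -1.333
  w = (12 - (3)·0.000 - (-1)·0.000) / (6) = 2.000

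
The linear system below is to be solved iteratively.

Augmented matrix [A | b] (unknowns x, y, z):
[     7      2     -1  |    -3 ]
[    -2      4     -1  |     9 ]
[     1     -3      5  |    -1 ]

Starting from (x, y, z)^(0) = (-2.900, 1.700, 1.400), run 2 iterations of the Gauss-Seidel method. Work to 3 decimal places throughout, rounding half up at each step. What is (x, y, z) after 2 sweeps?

Iteration 1:
  x = (-3 - (2)·1.700 - (-1)·1.400) / (7) = -0.714
  y = (9 - (-2)·-0.714 - (-1)·1.400) / (4) = 2.243
  z = (-1 - (1)·-0.714 - (-3)·2.243) / (5) = 1.289
Iteration 2:
  x = (-3 - (2)·2.243 - (-1)·1.289) / (7) = -0.885
  y = (9 - (-2)·-0.885 - (-1)·1.289) / (4) = 2.130
  z = (-1 - (1)·-0.885 - (-3)·2.130) / (5) = 1.255

(-0.885, 2.130, 1.255)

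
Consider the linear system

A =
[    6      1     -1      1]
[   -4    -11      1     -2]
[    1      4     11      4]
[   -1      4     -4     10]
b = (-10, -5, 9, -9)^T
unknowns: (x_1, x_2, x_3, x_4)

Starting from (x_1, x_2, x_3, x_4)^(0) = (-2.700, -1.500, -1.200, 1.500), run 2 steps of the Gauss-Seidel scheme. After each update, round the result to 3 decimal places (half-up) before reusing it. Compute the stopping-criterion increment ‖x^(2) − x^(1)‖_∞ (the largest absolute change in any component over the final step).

Iteration 1:
  x_1 = (-10 - (1)·-1.500 - (-1)·-1.200 - (1)·1.500) / (6) = -1.867
  x_2 = (-5 - (-4)·-1.867 - (1)·-1.200 - (-2)·1.500) / (-11) = 0.752
  x_3 = (9 - (1)·-1.867 - (4)·0.752 - (4)·1.500) / (11) = 0.169
  x_4 = (-9 - (-1)·-1.867 - (4)·0.752 - (-4)·0.169) / (10) = -1.320
Iteration 2:
  x_1 = (-10 - (1)·0.752 - (-1)·0.169 - (1)·-1.320) / (6) = -1.544
  x_2 = (-5 - (-4)·-1.544 - (1)·0.169 - (-2)·-1.320) / (-11) = 1.271
  x_3 = (9 - (1)·-1.544 - (4)·1.271 - (4)·-1.320) / (11) = 0.976
  x_4 = (-9 - (-1)·-1.544 - (4)·1.271 - (-4)·0.976) / (10) = -1.172
Change: (0.323, 0.519, 0.807, 0.148) → max |·| = 0.807

0.807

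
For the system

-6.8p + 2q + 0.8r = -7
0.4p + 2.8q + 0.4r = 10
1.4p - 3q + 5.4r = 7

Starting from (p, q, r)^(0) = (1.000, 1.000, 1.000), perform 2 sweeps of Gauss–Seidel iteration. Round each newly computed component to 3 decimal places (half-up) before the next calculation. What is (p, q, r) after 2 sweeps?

Iteration 1:
  p = (-7 - (2)·1.000 - (0.8)·1.000) / (-6.8) = 1.441
  q = (10 - (0.4)·1.441 - (0.4)·1.000) / (2.8) = 3.223
  r = (7 - (1.4)·1.441 - (-3)·3.223) / (5.4) = 2.713
Iteration 2:
  p = (-7 - (2)·3.223 - (0.8)·2.713) / (-6.8) = 2.297
  q = (10 - (0.4)·2.297 - (0.4)·2.713) / (2.8) = 2.856
  r = (7 - (1.4)·2.297 - (-3)·2.856) / (5.4) = 2.287

(2.297, 2.856, 2.287)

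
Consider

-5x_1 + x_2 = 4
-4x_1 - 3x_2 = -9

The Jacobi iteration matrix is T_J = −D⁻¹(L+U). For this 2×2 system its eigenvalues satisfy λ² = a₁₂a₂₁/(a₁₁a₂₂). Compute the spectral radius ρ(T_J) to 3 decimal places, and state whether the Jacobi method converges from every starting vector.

a₁₂a₂₁/(a₁₁a₂₂) = (1)·(-4) / ((-5)·(-3)) = -0.266667
ρ = √|-0.266667| = √0.266667 = 0.516
ρ < 1, so Jacobi converges

0.516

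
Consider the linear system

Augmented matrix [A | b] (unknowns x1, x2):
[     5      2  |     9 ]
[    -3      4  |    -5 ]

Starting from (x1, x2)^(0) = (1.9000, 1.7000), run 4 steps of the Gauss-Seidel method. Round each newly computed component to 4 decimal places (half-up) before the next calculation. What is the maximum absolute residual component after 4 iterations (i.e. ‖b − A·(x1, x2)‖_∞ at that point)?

Iteration 1:
  x1 = (9 - (2)·1.7000) / (5) = 1.1200
  x2 = (-5 - (-3)·1.1200) / (4) = -0.4100
Iteration 2:
  x1 = (9 - (2)·-0.4100) / (5) = 1.9640
  x2 = (-5 - (-3)·1.9640) / (4) = 0.2230
Iteration 3:
  x1 = (9 - (2)·0.2230) / (5) = 1.7108
  x2 = (-5 - (-3)·1.7108) / (4) = 0.0331
Iteration 4:
  x1 = (9 - (2)·0.0331) / (5) = 1.7868
  x2 = (-5 - (-3)·1.7868) / (4) = 0.0901
Residual b − A·x = (-0.1142, 0.0000); ∞-norm = 0.1142

0.1142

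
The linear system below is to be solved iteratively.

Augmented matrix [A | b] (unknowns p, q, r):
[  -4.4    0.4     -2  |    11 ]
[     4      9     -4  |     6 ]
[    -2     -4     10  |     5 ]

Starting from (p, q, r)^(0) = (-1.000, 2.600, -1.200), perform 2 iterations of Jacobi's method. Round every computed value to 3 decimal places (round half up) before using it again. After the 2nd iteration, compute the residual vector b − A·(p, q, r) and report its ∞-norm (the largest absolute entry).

3.110

Iteration 1:
  p = (11 - (0.4)·2.600 - (-2)·-1.200) / (-4.4) = -1.718
  q = (6 - (4)·-1.000 - (-4)·-1.200) / (9) = 0.578
  r = (5 - (-2)·-1.000 - (-4)·2.600) / (10) = 1.340
Iteration 2:
  p = (11 - (0.4)·0.578 - (-2)·1.340) / (-4.4) = -3.057
  q = (6 - (4)·-1.718 - (-4)·1.340) / (9) = 2.026
  r = (5 - (-2)·-1.718 - (-4)·0.578) / (10) = 0.388
Residual b − A·x = (-2.485, 1.546, 3.110); ∞-norm = 3.110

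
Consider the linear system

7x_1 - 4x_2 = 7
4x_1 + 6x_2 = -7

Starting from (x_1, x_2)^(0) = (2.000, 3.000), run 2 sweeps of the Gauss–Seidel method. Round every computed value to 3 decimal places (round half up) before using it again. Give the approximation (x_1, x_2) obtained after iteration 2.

Iteration 1:
  x_1 = (7 - (-4)·3.000) / (7) = 2.714
  x_2 = (-7 - (4)·2.714) / (6) = -2.976
Iteration 2:
  x_1 = (7 - (-4)·-2.976) / (7) = -0.701
  x_2 = (-7 - (4)·-0.701) / (6) = -0.699

(-0.701, -0.699)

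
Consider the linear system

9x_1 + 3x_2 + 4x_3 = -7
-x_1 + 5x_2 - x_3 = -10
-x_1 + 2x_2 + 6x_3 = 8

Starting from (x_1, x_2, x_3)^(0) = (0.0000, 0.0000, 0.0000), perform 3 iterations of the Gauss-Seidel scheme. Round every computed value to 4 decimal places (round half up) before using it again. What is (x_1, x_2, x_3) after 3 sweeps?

Iteration 1:
  x_1 = (-7 - (3)·0.0000 - (4)·0.0000) / (9) = -0.7778
  x_2 = (-10 - (-1)·-0.7778 - (-1)·0.0000) / (5) = -2.1556
  x_3 = (8 - (-1)·-0.7778 - (2)·-2.1556) / (6) = 1.9222
Iteration 2:
  x_1 = (-7 - (3)·-2.1556 - (4)·1.9222) / (9) = -0.9136
  x_2 = (-10 - (-1)·-0.9136 - (-1)·1.9222) / (5) = -1.7983
  x_3 = (8 - (-1)·-0.9136 - (2)·-1.7983) / (6) = 1.7805
Iteration 3:
  x_1 = (-7 - (3)·-1.7983 - (4)·1.7805) / (9) = -0.9697
  x_2 = (-10 - (-1)·-0.9697 - (-1)·1.7805) / (5) = -1.8378
  x_3 = (8 - (-1)·-0.9697 - (2)·-1.8378) / (6) = 1.7843

(-0.9697, -1.8378, 1.7843)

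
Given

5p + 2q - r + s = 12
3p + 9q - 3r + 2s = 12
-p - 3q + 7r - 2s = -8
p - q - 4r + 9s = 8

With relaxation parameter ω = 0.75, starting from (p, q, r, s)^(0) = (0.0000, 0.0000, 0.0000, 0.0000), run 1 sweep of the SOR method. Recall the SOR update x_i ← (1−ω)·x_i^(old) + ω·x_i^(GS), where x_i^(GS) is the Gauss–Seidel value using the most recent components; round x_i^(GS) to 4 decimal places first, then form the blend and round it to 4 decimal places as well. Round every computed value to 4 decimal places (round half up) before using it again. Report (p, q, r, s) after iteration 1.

(1.8000, 0.5500, -0.4875, 0.4000)

Iteration 1:
  p: GS value = (12 - (2)·0.0000 - (-1)·0.0000 - (1)·0.0000) / (5) = 2.4000;  p ← (1−ω)·0.0000 + ω·2.4000 = 1.8000
  q: GS value = (12 - (3)·1.8000 - (-3)·0.0000 - (2)·0.0000) / (9) = 0.7333;  q ← (1−ω)·0.0000 + ω·0.7333 = 0.5500
  r: GS value = (-8 - (-1)·1.8000 - (-3)·0.5500 - (-2)·0.0000) / (7) = -0.6500;  r ← (1−ω)·0.0000 + ω·-0.6500 = -0.4875
  s: GS value = (8 - (1)·1.8000 - (-1)·0.5500 - (-4)·-0.4875) / (9) = 0.5333;  s ← (1−ω)·0.0000 + ω·0.5333 = 0.4000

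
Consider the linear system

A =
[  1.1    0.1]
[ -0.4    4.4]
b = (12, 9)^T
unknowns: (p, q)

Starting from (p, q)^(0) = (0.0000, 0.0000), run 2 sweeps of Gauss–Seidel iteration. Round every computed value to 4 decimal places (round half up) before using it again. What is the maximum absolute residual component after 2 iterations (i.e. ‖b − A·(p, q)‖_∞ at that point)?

Iteration 1:
  p = (12 - (0.1)·0.0000) / (1.1) = 10.9091
  q = (9 - (-0.4)·10.9091) / (4.4) = 3.0372
Iteration 2:
  p = (12 - (0.1)·3.0372) / (1.1) = 10.6330
  q = (9 - (-0.4)·10.6330) / (4.4) = 3.0121
Residual b − A·x = (0.0025, 0.0000); ∞-norm = 0.0025

0.0025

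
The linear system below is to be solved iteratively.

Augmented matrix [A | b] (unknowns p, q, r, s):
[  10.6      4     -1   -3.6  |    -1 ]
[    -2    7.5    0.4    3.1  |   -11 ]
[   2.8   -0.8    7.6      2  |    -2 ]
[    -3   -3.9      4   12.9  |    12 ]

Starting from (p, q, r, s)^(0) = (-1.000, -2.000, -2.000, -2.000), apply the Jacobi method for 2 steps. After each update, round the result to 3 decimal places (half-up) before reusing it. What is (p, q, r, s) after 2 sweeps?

(0.489, -1.839, -0.458, 0.509)

Iteration 1:
  p = (-1 - (4)·-2.000 - (-1)·-2.000 - (-3.6)·-2.000) / (10.6) = -0.208
  q = (-11 - (-2)·-1.000 - (0.4)·-2.000 - (3.1)·-2.000) / (7.5) = -0.800
  r = (-2 - (2.8)·-1.000 - (-0.8)·-2.000 - (2)·-2.000) / (7.6) = 0.421
  s = (12 - (-3)·-1.000 - (-3.9)·-2.000 - (4)·-2.000) / (12.9) = 0.713
Iteration 2:
  p = (-1 - (4)·-0.800 - (-1)·0.421 - (-3.6)·0.713) / (10.6) = 0.489
  q = (-11 - (-2)·-0.208 - (0.4)·0.421 - (3.1)·0.713) / (7.5) = -1.839
  r = (-2 - (2.8)·-0.208 - (-0.8)·-0.800 - (2)·0.713) / (7.6) = -0.458
  s = (12 - (-3)·-0.208 - (-3.9)·-0.800 - (4)·0.421) / (12.9) = 0.509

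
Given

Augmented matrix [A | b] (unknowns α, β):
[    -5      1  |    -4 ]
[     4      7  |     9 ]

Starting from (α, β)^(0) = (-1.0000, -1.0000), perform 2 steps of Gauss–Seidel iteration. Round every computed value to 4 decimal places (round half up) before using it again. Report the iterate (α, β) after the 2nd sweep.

Iteration 1:
  α = (-4 - (1)·-1.0000) / (-5) = 0.6000
  β = (9 - (4)·0.6000) / (7) = 0.9429
Iteration 2:
  α = (-4 - (1)·0.9429) / (-5) = 0.9886
  β = (9 - (4)·0.9886) / (7) = 0.7208

(0.9886, 0.7208)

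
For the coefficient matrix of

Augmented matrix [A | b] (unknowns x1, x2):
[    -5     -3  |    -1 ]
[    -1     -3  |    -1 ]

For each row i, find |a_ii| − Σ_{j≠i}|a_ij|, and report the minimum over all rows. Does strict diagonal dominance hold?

2

row 1: |-5| − (3) = 2
row 2: |-3| − (1) = 2
minimum over rows = 2 → strictly diagonally dominant (convergence guaranteed)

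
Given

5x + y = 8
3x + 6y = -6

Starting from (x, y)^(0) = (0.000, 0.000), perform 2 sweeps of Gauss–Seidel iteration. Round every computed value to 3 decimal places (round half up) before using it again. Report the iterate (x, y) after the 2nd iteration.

(1.960, -1.980)

Iteration 1:
  x = (8 - (1)·0.000) / (5) = 1.600
  y = (-6 - (3)·1.600) / (6) = -1.800
Iteration 2:
  x = (8 - (1)·-1.800) / (5) = 1.960
  y = (-6 - (3)·1.960) / (6) = -1.980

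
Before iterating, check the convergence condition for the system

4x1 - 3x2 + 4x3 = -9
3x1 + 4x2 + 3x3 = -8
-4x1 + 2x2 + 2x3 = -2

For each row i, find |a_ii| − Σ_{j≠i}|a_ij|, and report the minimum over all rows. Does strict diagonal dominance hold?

-4

row 1: |4| − (3+4) = -3
row 2: |4| − (3+3) = -2
row 3: |2| − (4+2) = -4
minimum over rows = -4 → not strictly diagonally dominant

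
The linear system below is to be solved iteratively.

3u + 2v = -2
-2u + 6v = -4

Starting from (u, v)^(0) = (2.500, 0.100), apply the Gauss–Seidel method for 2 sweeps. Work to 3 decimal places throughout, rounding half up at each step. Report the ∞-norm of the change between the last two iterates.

0.674

Iteration 1:
  u = (-2 - (2)·0.100) / (3) = -0.733
  v = (-4 - (-2)·-0.733) / (6) = -0.911
Iteration 2:
  u = (-2 - (2)·-0.911) / (3) = -0.059
  v = (-4 - (-2)·-0.059) / (6) = -0.686
Change: (0.674, 0.225) → max |·| = 0.674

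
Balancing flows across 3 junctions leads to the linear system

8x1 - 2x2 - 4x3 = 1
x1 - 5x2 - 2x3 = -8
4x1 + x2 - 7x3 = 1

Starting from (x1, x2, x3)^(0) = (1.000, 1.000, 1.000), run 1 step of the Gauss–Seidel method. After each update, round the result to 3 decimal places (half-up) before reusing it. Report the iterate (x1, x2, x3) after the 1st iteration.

Iteration 1:
  x1 = (1 - (-2)·1.000 - (-4)·1.000) / (8) = 0.875
  x2 = (-8 - (1)·0.875 - (-2)·1.000) / (-5) = 1.375
  x3 = (1 - (4)·0.875 - (1)·1.375) / (-7) = 0.554

(0.875, 1.375, 0.554)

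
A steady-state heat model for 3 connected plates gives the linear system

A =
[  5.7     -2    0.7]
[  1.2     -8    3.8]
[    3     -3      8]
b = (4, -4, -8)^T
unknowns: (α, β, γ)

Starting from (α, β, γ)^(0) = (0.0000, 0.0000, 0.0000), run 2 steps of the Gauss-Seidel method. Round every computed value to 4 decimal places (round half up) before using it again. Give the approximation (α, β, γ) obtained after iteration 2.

(1.0414, 0.1640, -1.3290)

Iteration 1:
  α = (4 - (-2)·0.0000 - (0.7)·0.0000) / (5.7) = 0.7018
  β = (-4 - (1.2)·0.7018 - (3.8)·0.0000) / (-8) = 0.6053
  γ = (-8 - (3)·0.7018 - (-3)·0.6053) / (8) = -1.0362
Iteration 2:
  α = (4 - (-2)·0.6053 - (0.7)·-1.0362) / (5.7) = 1.0414
  β = (-4 - (1.2)·1.0414 - (3.8)·-1.0362) / (-8) = 0.1640
  γ = (-8 - (3)·1.0414 - (-3)·0.1640) / (8) = -1.3290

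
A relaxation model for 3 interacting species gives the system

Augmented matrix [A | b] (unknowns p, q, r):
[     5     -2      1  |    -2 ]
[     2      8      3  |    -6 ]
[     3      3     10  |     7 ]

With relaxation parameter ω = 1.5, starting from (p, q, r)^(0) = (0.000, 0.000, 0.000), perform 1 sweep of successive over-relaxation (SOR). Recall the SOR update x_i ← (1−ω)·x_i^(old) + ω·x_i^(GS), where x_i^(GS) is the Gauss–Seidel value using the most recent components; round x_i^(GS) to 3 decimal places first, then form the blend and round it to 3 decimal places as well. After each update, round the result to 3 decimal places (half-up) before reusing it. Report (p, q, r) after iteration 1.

Iteration 1:
  p: GS value = (-2 - (-2)·0.000 - (1)·0.000) / (5) = -0.400;  p ← (1−ω)·0.000 + ω·-0.400 = -0.600
  q: GS value = (-6 - (2)·-0.600 - (3)·0.000) / (8) = -0.600;  q ← (1−ω)·0.000 + ω·-0.600 = -0.900
  r: GS value = (7 - (3)·-0.600 - (3)·-0.900) / (10) = 1.150;  r ← (1−ω)·0.000 + ω·1.150 = 1.725

(-0.600, -0.900, 1.725)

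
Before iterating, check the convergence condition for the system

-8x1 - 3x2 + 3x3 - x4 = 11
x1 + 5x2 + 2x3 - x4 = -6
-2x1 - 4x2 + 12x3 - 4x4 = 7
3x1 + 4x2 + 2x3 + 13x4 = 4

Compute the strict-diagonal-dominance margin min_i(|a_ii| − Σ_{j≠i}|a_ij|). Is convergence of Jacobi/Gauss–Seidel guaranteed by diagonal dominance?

1

row 1: |-8| − (3+3+1) = 1
row 2: |5| − (1+2+1) = 1
row 3: |12| − (2+4+4) = 2
row 4: |13| − (3+4+2) = 4
minimum over rows = 1 → strictly diagonally dominant (convergence guaranteed)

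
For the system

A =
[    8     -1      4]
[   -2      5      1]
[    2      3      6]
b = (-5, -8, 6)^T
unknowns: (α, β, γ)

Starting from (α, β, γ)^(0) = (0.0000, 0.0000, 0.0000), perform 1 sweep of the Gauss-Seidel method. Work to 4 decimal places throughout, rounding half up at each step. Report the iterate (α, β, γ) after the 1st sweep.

(-0.6250, -1.8500, 2.1333)

Iteration 1:
  α = (-5 - (-1)·0.0000 - (4)·0.0000) / (8) = -0.6250
  β = (-8 - (-2)·-0.6250 - (1)·0.0000) / (5) = -1.8500
  γ = (6 - (2)·-0.6250 - (3)·-1.8500) / (6) = 2.1333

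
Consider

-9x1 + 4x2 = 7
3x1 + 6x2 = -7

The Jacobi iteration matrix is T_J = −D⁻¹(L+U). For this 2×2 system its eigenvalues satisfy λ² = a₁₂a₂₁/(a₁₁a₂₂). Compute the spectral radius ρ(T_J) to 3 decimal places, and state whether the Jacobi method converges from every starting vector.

a₁₂a₂₁/(a₁₁a₂₂) = (4)·(3) / ((-9)·(6)) = -0.222222
ρ = √|-0.222222| = √0.222222 = 0.471
ρ < 1, so Jacobi converges

0.471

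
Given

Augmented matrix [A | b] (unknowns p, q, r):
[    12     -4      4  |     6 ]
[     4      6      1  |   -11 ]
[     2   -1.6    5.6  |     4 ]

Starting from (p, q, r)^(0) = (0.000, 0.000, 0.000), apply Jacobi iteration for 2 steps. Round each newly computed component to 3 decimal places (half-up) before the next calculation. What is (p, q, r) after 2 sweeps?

(-0.349, -2.286, 0.012)

Iteration 1:
  p = (6 - (-4)·0.000 - (4)·0.000) / (12) = 0.500
  q = (-11 - (4)·0.000 - (1)·0.000) / (6) = -1.833
  r = (4 - (2)·0.000 - (-1.6)·0.000) / (5.6) = 0.714
Iteration 2:
  p = (6 - (-4)·-1.833 - (4)·0.714) / (12) = -0.349
  q = (-11 - (4)·0.500 - (1)·0.714) / (6) = -2.286
  r = (4 - (2)·0.500 - (-1.6)·-1.833) / (5.6) = 0.012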